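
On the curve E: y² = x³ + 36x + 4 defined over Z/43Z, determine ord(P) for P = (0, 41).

4

2P: tangent at (0, 41): λ = (3·0² + 36)/(2·41) ≡ 36/39. 39⁻¹ ≡ 32 (mod 43) since 39·32 = 1248 ≡ 1, so λ ≡ 36·32 ≡ 34.
  x = λ² - 0 - 0 = 1156 - 0 ≡ 38; y = λ·(0 - 38) - 41 ≡ 0. → (38, 0)
3P: (38, 0) + (0, 41). λ = (41 - 0)/(0 - 38) ≡ 41/5 mod 43. 5⁻¹ ≡ 26 (mod 43) since 5·26 = 130 ≡ 1, so λ ≡ 34.
  x = λ² - 38 - 0 = 1156 - 38 ≡ 0; y = λ·(38 - 0) - 0 ≡ 2. → (0, 2)
4P: (0, 2) + (0, 41): same x and y₁ ≡ -y₂, so the sum is the point at infinity.
4P = the point at infinity, so the order is 4.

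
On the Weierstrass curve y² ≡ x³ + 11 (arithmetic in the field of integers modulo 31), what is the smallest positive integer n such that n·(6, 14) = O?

2P: tangent at (6, 14): λ = (3·6² + 0)/(2·14) ≡ 15/28. 28⁻¹ ≡ 10 (mod 31), so λ ≡ 15·10 ≡ 26.
  x = λ² - 6 - 6 = 676 - 12 ≡ 13; y = λ·(6 - 13) - 14 ≡ 21. → (13, 21)
3P: (13, 21) + (6, 14). λ = (14 - 21)/(6 - 13) ≡ 24/24 mod 31. 24⁻¹ ≡ 22 (mod 31) since 24·22 = 528 ≡ 1, so λ ≡ 1.
  x = λ² - 13 - 6 = 1 - 19 ≡ 13; y = λ·(13 - 13) - 21 ≡ 10. → (13, 10)
4P: (13, 10) + (6, 14). λ = (14 - 10)/(6 - 13) ≡ 4/24 mod 31. 24⁻¹ ≡ 22 (mod 31), so λ ≡ 26.
  x = λ² - 13 - 6 = 676 - 19 ≡ 6; y = λ·(13 - 6) - 10 ≡ 17. → (6, 17)
5P: (6, 17) + (6, 14): same x and y₁ ≡ -y₂, so the sum is O.
5P = O, so the order is 5.

5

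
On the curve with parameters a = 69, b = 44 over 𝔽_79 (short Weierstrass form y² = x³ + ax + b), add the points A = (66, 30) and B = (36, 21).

(66, 30) + (36, 21). λ = (21 - 30)/(36 - 66) ≡ 70/49 mod 79. 49⁻¹ ≡ 50 (mod 79), so λ ≡ 24.
  x = λ² - 66 - 36 = 576 - 102 ≡ 0; y = λ·(66 - 0) - 30 ≡ 53. → (0, 53)

(0, 53)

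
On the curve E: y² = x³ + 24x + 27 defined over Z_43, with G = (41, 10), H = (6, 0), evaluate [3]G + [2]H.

First 3G:
Repeated addition: build up to 3G.
2G: tangent at (41, 10): λ = (3·41² + 24)/(2·10) ≡ 36/20. 20⁻¹ ≡ 28 (mod 43), so λ ≡ 36·28 ≡ 19.
  x = λ² - 41 - 41 = 361 - 82 ≡ 21; y = λ·(41 - 21) - 10 ≡ 26. → (21, 26)
3G: (21, 26) + (41, 10). λ = (10 - 26)/(41 - 21) ≡ 27/20 mod 43. 20⁻¹ ≡ 28 (mod 43) since 20·28 = 560 ≡ 1, so λ ≡ 25.
  x = λ² - 21 - 41 = 625 - 62 ≡ 4; y = λ·(21 - 4) - 26 ≡ 12. → (4, 12)
3G = (4, 12).
Next 2H:
Repeated addition: build up to 2H.
2H: (6, 0) + (6, 0): same x and y₁ ≡ -y₂, so the sum is the point at infinity.
2H = the point at infinity.
Finally 3G + 2H:
(4, 12) + the point at infinity = (4, 12) (identity).

(4, 12)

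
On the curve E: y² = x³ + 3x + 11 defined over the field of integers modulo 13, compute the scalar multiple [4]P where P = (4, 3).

Double-and-add on 4 = (100)₂. Start with P = (4, 3) for the leading 1-bit.
double: tangent at (4, 3): λ = (3·4² + 3)/(2·3) ≡ 12/6. 6⁻¹ ≡ 11 (mod 13), so λ ≡ 12·11 ≡ 2.
  x = λ² - 4 - 4 = 4 - 8 ≡ 9; y = λ·(4 - 9) - 3 ≡ 0. → (9, 0)
double: (9, 0) + (9, 0): same x and y₁ ≡ -y₂, so the sum is ∞.

O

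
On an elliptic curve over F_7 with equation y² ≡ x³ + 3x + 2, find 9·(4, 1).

Write P = (4, 1).
Double-and-add on 9 = (1001)₂. Start with P = (4, 1) for the leading 1-bit.
double: tangent at (4, 1): λ = (3·4² + 3)/(2·1) ≡ 2/2. 2⁻¹ ≡ 4 (mod 7), so λ ≡ 2·4 ≡ 1.
  x = λ² - 4 - 4 = 1 - 8 ≡ 0; y = λ·(4 - 0) - 1 ≡ 3. → (0, 3)
double: tangent at (0, 3): λ = (3·0² + 3)/(2·3) ≡ 3/6. 6⁻¹ ≡ 6 (mod 7) since 6·6 = 36 ≡ 1, so λ ≡ 3·6 ≡ 4.
  x = λ² - 0 - 0 = 16 - 0 ≡ 2; y = λ·(0 - 2) - 3 ≡ 3. → (2, 3)
double: tangent at (2, 3): λ = (3·2² + 3)/(2·3) ≡ 1/6. 6⁻¹ ≡ 6 (mod 7), so λ ≡ 1·6 ≡ 6.
  x = λ² - 2 - 2 = 36 - 4 ≡ 4; y = λ·(2 - 4) - 3 ≡ 6. → (4, 6)
add P: (4, 6) + (4, 1): same x and y₁ ≡ -y₂, so the sum is O.

O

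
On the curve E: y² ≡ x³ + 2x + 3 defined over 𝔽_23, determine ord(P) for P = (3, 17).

2P: tangent at (3, 17): λ = (3·3² + 2)/(2·17) ≡ 6/11. 11⁻¹ ≡ 21 (mod 23), so λ ≡ 6·21 ≡ 11.
  x = λ² - 3 - 3 = 121 - 6 ≡ 0; y = λ·(3 - 0) - 17 ≡ 16. → (0, 16)
3P: (0, 16) + (3, 17). λ = (17 - 16)/(3 - 0) ≡ 1/3 mod 23. 3⁻¹ ≡ 8 (mod 23), so λ ≡ 8.
  x = λ² - 0 - 3 = 64 - 3 ≡ 15; y = λ·(0 - 15) - 16 ≡ 2. → (15, 2)
4P: (15, 2) + (3, 17). λ = (17 - 2)/(3 - 15) ≡ 15/11 mod 23. 11⁻¹ ≡ 21 (mod 23) since 11·21 = 231 ≡ 1, so λ ≡ 16.
  x = λ² - 15 - 3 = 256 - 18 ≡ 8; y = λ·(15 - 8) - 2 ≡ 18. → (8, 18)
5P: (8, 18) + (3, 17). λ = (17 - 18)/(3 - 8) ≡ 22/18 mod 23. 18⁻¹ ≡ 9 (mod 23), so λ ≡ 14.
  x = λ² - 8 - 3 = 196 - 11 ≡ 1; y = λ·(8 - 1) - 18 ≡ 11. → (1, 11)
6P: (1, 11) + (3, 17). λ = (17 - 11)/(3 - 1) ≡ 6/2 mod 23. 2⁻¹ ≡ 12 (mod 23), so λ ≡ 3.
  x = λ² - 1 - 3 = 9 - 4 ≡ 5; y = λ·(1 - 5) - 11 ≡ 0. → (5, 0)
7P: (5, 0) + (3, 17). λ = (17 - 0)/(3 - 5) ≡ 17/21 mod 23. 21⁻¹ ≡ 11 (mod 23), so λ ≡ 3.
  x = λ² - 5 - 3 = 9 - 8 ≡ 1; y = λ·(5 - 1) - 0 ≡ 12. → (1, 12)
8P: (1, 12) + (3, 17). λ = (17 - 12)/(3 - 1) ≡ 5/2 mod 23. 2⁻¹ ≡ 12 (mod 23), so λ ≡ 14.
  x = λ² - 1 - 3 = 196 - 4 ≡ 8; y = λ·(1 - 8) - 12 ≡ 5. → (8, 5)
9P: (8, 5) + (3, 17). λ = (17 - 5)/(3 - 8) ≡ 12/18 mod 23. 18⁻¹ ≡ 9 (mod 23), so λ ≡ 16.
  x = λ² - 8 - 3 = 256 - 11 ≡ 15; y = λ·(8 - 15) - 5 ≡ 21. → (15, 21)
10P: (15, 21) + (3, 17). λ = (17 - 21)/(3 - 15) ≡ 19/11 mod 23. 11⁻¹ ≡ 21 (mod 23), so λ ≡ 8.
  x = λ² - 15 - 3 = 64 - 18 ≡ 0; y = λ·(15 - 0) - 21 ≡ 7. → (0, 7)
11P: (0, 7) + (3, 17). λ = (17 - 7)/(3 - 0) ≡ 10/3 mod 23. 3⁻¹ ≡ 8 (mod 23) since 3·8 = 24 ≡ 1, so λ ≡ 11.
  x = λ² - 0 - 3 = 121 - 3 ≡ 3; y = λ·(0 - 3) - 7 ≡ 6. → (3, 6)
12P: (3, 6) + (3, 17): same x and y₁ ≡ -y₂, so the sum is O.
12P = O, so the order is 12.

12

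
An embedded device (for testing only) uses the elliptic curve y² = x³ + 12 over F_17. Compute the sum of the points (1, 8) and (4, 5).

(13, 4)

(1, 8) + (4, 5). λ = (5 - 8)/(4 - 1) ≡ 14/3 mod 17. 3⁻¹ ≡ 6 (mod 17) since 3·6 = 18 ≡ 1, so λ ≡ 16.
  x = λ² - 1 - 4 = 256 - 5 ≡ 13; y = λ·(1 - 13) - 8 ≡ 4. → (13, 4)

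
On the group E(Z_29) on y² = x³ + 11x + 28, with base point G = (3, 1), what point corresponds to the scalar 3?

(15, 1)

Repeated addition: build up to 3G.
2G: tangent at (3, 1): λ = (3·3² + 11)/(2·1) ≡ 9/2. 2⁻¹ ≡ 15 (mod 29), so λ ≡ 9·15 ≡ 19.
  x = λ² - 3 - 3 = 361 - 6 ≡ 7; y = λ·(3 - 7) - 1 ≡ 10. → (7, 10)
3G: (7, 10) + (3, 1). λ = (1 - 10)/(3 - 7) ≡ 20/25 mod 29. 25⁻¹ ≡ 7 (mod 29) since 25·7 = 175 ≡ 1, so λ ≡ 24.
  x = λ² - 7 - 3 = 576 - 10 ≡ 15; y = λ·(7 - 15) - 10 ≡ 1. → (15, 1)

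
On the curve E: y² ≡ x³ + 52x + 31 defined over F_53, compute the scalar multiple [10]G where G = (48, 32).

Double-and-add on 10 = (1010)₂. Start with G = (48, 32) for the leading 1-bit.
double: tangent at (48, 32): λ = (3·48² + 52)/(2·32) ≡ 21/11. 11⁻¹ ≡ 29 (mod 53), so λ ≡ 21·29 ≡ 26.
  x = λ² - 48 - 48 = 676 - 96 ≡ 50; y = λ·(48 - 50) - 32 ≡ 22. → (50, 22)
double: tangent at (50, 22): λ = (3·50² + 52)/(2·22) ≡ 26/44. 44⁻¹ ≡ 47 (mod 53) since 44·47 = 2068 ≡ 1, so λ ≡ 26·47 ≡ 3.
  x = λ² - 50 - 50 = 9 - 100 ≡ 15; y = λ·(50 - 15) - 22 ≡ 30. → (15, 30)
add G: (15, 30) + (48, 32). λ = (32 - 30)/(48 - 15) ≡ 2/33 mod 53. 33⁻¹ ≡ 45 (mod 53), so λ ≡ 37.
  x = λ² - 15 - 48 = 1369 - 63 ≡ 34; y = λ·(15 - 34) - 30 ≡ 9. → (34, 9)
double: tangent at (34, 9): λ = (3·34² + 52)/(2·9) ≡ 22/18. 18⁻¹ ≡ 3 (mod 53), so λ ≡ 22·3 ≡ 13.
  x = λ² - 34 - 34 = 169 - 68 ≡ 48; y = λ·(34 - 48) - 9 ≡ 21. → (48, 21)

(48, 21)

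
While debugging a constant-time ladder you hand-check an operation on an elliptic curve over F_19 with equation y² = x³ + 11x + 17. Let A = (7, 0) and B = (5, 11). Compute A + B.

(4, 12)

(7, 0) + (5, 11). λ = (11 - 0)/(5 - 7) ≡ 11/17 mod 19. 17⁻¹ ≡ 9 (mod 19), so λ ≡ 4.
  x = λ² - 7 - 5 = 16 - 12 ≡ 4; y = λ·(7 - 4) - 0 ≡ 12. → (4, 12)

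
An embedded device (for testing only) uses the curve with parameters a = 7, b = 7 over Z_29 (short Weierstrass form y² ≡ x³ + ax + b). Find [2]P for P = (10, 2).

tangent at (10, 2): λ = (3·10² + 7)/(2·2) ≡ 17/4. 4⁻¹ ≡ 22 (mod 29) since 4·22 = 88 ≡ 1, so λ ≡ 17·22 ≡ 26.
  x = λ² - 10 - 10 = 676 - 20 ≡ 18; y = λ·(10 - 18) - 2 ≡ 22. → (18, 22)

(18, 22)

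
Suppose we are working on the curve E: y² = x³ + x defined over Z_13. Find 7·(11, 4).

Write Q = (11, 4).
Double-and-add on 7 = (111)₂. Start with Q = (11, 4) for the leading 1-bit.
double: tangent at (11, 4): λ = (3·11² + 1)/(2·4) ≡ 0/8. 8⁻¹ ≡ 5 (mod 13) since 8·5 = 40 ≡ 1, so λ ≡ 0·5 ≡ 0.
  x = λ² - 11 - 11 = 0 - 22 ≡ 4; y = λ·(11 - 4) - 4 ≡ 9. → (4, 9)
add Q: (4, 9) + (11, 4). λ = (4 - 9)/(11 - 4) ≡ 8/7 mod 13. 7⁻¹ ≡ 2 (mod 13), so λ ≡ 3.
  x = λ² - 4 - 11 = 9 - 15 ≡ 7; y = λ·(4 - 7) - 9 ≡ 8. → (7, 8)
double: tangent at (7, 8): λ = (3·7² + 1)/(2·8) ≡ 5/3. 3⁻¹ ≡ 9 (mod 13), so λ ≡ 5·9 ≡ 6.
  x = λ² - 7 - 7 = 36 - 14 ≡ 9; y = λ·(7 - 9) - 8 ≡ 6. → (9, 6)
add Q: (9, 6) + (11, 4). λ = (4 - 6)/(11 - 9) ≡ 11/2 mod 13. 2⁻¹ ≡ 7 (mod 13) since 2·7 = 14 ≡ 1, so λ ≡ 12.
  x = λ² - 9 - 11 = 144 - 20 ≡ 7; y = λ·(9 - 7) - 6 ≡ 5. → (7, 5)

(7, 5)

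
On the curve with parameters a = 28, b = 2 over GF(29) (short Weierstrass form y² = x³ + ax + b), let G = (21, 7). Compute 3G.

(20, 6)

Repeated addition: build up to 3G.
2G: tangent at (21, 7): λ = (3·21² + 28)/(2·7) ≡ 17/14. 14⁻¹ ≡ 27 (mod 29) since 14·27 = 378 ≡ 1, so λ ≡ 17·27 ≡ 24.
  x = λ² - 21 - 21 = 576 - 42 ≡ 12; y = λ·(21 - 12) - 7 ≡ 6. → (12, 6)
3G: (12, 6) + (21, 7). λ = (7 - 6)/(21 - 12) ≡ 1/9 mod 29. 9⁻¹ ≡ 13 (mod 29), so λ ≡ 13.
  x = λ² - 12 - 21 = 169 - 33 ≡ 20; y = λ·(12 - 20) - 6 ≡ 6. → (20, 6)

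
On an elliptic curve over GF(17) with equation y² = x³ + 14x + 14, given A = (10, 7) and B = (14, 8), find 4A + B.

(3, 10)

First 4A:
Double-and-add on 4 = (100)₂. Start with A = (10, 7) for the leading 1-bit.
double: tangent at (10, 7): λ = (3·10² + 14)/(2·7) ≡ 8/14. 14⁻¹ ≡ 11 (mod 17) since 14·11 = 154 ≡ 1, so λ ≡ 8·11 ≡ 3.
  x = λ² - 10 - 10 = 9 - 20 ≡ 6; y = λ·(10 - 6) - 7 ≡ 5. → (6, 5)
double: tangent at (6, 5): λ = (3·6² + 14)/(2·5) ≡ 3/10. 10⁻¹ ≡ 12 (mod 17) since 10·12 = 120 ≡ 1, so λ ≡ 3·12 ≡ 2.
  x = λ² - 6 - 6 = 4 - 12 ≡ 9; y = λ·(6 - 9) - 5 ≡ 6. → (9, 6)
4A = (9, 6).
Finally 4A + B:
(9, 6) + (14, 8). λ = (8 - 6)/(14 - 9) ≡ 2/5 mod 17. 5⁻¹ ≡ 7 (mod 17), so λ ≡ 14.
  x = λ² - 9 - 14 = 196 - 23 ≡ 3; y = λ·(9 - 3) - 6 ≡ 10. → (3, 10)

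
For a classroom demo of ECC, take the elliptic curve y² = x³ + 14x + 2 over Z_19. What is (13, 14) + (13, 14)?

(2, 0)

tangent at (13, 14): λ = (3·13² + 14)/(2·14) ≡ 8/9. 9⁻¹ ≡ 17 (mod 19), so λ ≡ 8·17 ≡ 3.
  x = λ² - 13 - 13 = 9 - 26 ≡ 2; y = λ·(13 - 2) - 14 ≡ 0. → (2, 0)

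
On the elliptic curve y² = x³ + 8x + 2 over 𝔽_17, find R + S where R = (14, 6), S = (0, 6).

(14, 6) + (0, 6). λ = (6 - 6)/(0 - 14) ≡ 0/3 mod 17. 3⁻¹ ≡ 6 (mod 17), so λ ≡ 0.
  x = λ² - 14 - 0 = 0 - 14 ≡ 3; y = λ·(14 - 3) - 6 ≡ 11. → (3, 11)

(3, 11)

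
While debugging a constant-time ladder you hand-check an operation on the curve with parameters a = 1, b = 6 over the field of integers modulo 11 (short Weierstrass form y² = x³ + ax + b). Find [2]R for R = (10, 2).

tangent at (10, 2): λ = (3·10² + 1)/(2·2) ≡ 4/4. 4⁻¹ ≡ 3 (mod 11) since 4·3 = 12 ≡ 1, so λ ≡ 4·3 ≡ 1.
  x = λ² - 10 - 10 = 1 - 20 ≡ 3; y = λ·(10 - 3) - 2 ≡ 5. → (3, 5)

(3, 5)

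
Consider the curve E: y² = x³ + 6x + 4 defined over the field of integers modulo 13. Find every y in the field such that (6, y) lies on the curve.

x³ + 6x + 4 = 256 ≡ 9 (mod 13).
Square roots of 9 mod 13: 3 and 10 (since 3² = 9 ≡ 9).

3, 10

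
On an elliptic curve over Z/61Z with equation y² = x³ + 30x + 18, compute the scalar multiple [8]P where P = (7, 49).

Double-and-add on 8 = (1000)₂. Start with P = (7, 49) for the leading 1-bit.
double: tangent at (7, 49): λ = (3·7² + 30)/(2·49) ≡ 55/37. 37⁻¹ ≡ 33 (mod 61), so λ ≡ 55·33 ≡ 46.
  x = λ² - 7 - 7 = 2116 - 14 ≡ 28; y = λ·(7 - 28) - 49 ≡ 22. → (28, 22)
double: tangent at (28, 22): λ = (3·28² + 30)/(2·22) ≡ 3/44. 44⁻¹ ≡ 43 (mod 61), so λ ≡ 3·43 ≡ 7.
  x = λ² - 28 - 28 = 49 - 56 ≡ 54; y = λ·(28 - 54) - 22 ≡ 40. → (54, 40)
double: tangent at (54, 40): λ = (3·54² + 30)/(2·40) ≡ 55/19. 19⁻¹ ≡ 45 (mod 61), so λ ≡ 55·45 ≡ 35.
  x = λ² - 54 - 54 = 1225 - 108 ≡ 19; y = λ·(54 - 19) - 40 ≡ 26. → (19, 26)

(19, 26)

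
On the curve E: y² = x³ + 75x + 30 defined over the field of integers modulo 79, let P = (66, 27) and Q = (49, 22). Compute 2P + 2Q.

First 2P:
Repeated addition: build up to 2P.
2P: tangent at (66, 27): λ = (3·66² + 75)/(2·27) ≡ 29/54. 54⁻¹ ≡ 60 (mod 79), so λ ≡ 29·60 ≡ 2.
  x = λ² - 66 - 66 = 4 - 132 ≡ 30; y = λ·(66 - 30) - 27 ≡ 45. → (30, 45)
2P = (30, 45).
Next 2Q:
Repeated addition: build up to 2Q.
2Q: tangent at (49, 22): λ = (3·49² + 75)/(2·22) ≡ 10/44. 44⁻¹ ≡ 9 (mod 79), so λ ≡ 10·9 ≡ 11.
  x = λ² - 49 - 49 = 121 - 98 ≡ 23; y = λ·(49 - 23) - 22 ≡ 27. → (23, 27)
2Q = (23, 27).
Finally 2P + 2Q:
(30, 45) + (23, 27). λ = (27 - 45)/(23 - 30) ≡ 61/72 mod 79. 72⁻¹ ≡ 45 (mod 79), so λ ≡ 59.
  x = λ² - 30 - 23 = 3481 - 53 ≡ 31; y = λ·(30 - 31) - 45 ≡ 54. → (31, 54)

(31, 54)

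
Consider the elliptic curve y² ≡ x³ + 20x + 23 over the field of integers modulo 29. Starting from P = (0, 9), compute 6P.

Repeated addition: build up to 6P.
2P: tangent at (0, 9): λ = (3·0² + 20)/(2·9) ≡ 20/18. 18⁻¹ ≡ 21 (mod 29) since 18·21 = 378 ≡ 1, so λ ≡ 20·21 ≡ 14.
  x = λ² - 0 - 0 = 196 - 0 ≡ 22; y = λ·(0 - 22) - 9 ≡ 2. → (22, 2)
3P: (22, 2) + (0, 9). λ = (9 - 2)/(0 - 22) ≡ 7/7 mod 29. 7⁻¹ ≡ 25 (mod 29), so λ ≡ 1.
  x = λ² - 22 - 0 = 1 - 22 ≡ 8; y = λ·(22 - 8) - 2 ≡ 12. → (8, 12)
4P: (8, 12) + (0, 9). λ = (9 - 12)/(0 - 8) ≡ 26/21 mod 29. 21⁻¹ ≡ 18 (mod 29), so λ ≡ 4.
  x = λ² - 8 - 0 = 16 - 8 ≡ 8; y = λ·(8 - 8) - 12 ≡ 17. → (8, 17)
5P: (8, 17) + (0, 9). λ = (9 - 17)/(0 - 8) ≡ 21/21 mod 29. 21⁻¹ ≡ 18 (mod 29), so λ ≡ 1.
  x = λ² - 8 - 0 = 1 - 8 ≡ 22; y = λ·(8 - 22) - 17 ≡ 27. → (22, 27)
6P: (22, 27) + (0, 9). λ = (9 - 27)/(0 - 22) ≡ 11/7 mod 29. 7⁻¹ ≡ 25 (mod 29), so λ ≡ 14.
  x = λ² - 22 - 0 = 196 - 22 ≡ 0; y = λ·(22 - 0) - 27 ≡ 20. → (0, 20)

(0, 20)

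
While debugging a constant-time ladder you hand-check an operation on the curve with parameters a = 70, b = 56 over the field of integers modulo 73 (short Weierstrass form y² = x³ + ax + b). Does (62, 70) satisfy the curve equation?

no

y² = 70² ≡ 9; x³ + 70x + 56 = 242724 ≡ 72 (mod 73). 9 ≠ 72.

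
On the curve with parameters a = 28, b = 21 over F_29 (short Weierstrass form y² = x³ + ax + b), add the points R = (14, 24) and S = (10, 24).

(14, 24) + (10, 24). λ = (24 - 24)/(10 - 14) ≡ 0/25 mod 29. 25⁻¹ ≡ 7 (mod 29), so λ ≡ 0.
  x = λ² - 14 - 10 = 0 - 24 ≡ 5; y = λ·(14 - 5) - 24 ≡ 5. → (5, 5)

(5, 5)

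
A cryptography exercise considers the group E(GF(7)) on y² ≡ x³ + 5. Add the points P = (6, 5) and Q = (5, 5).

(6, 5) + (5, 5). λ = (5 - 5)/(5 - 6) ≡ 0/6 mod 7. 6⁻¹ ≡ 6 (mod 7), so λ ≡ 0.
  x = λ² - 6 - 5 = 0 - 11 ≡ 3; y = λ·(6 - 3) - 5 ≡ 2. → (3, 2)

(3, 2)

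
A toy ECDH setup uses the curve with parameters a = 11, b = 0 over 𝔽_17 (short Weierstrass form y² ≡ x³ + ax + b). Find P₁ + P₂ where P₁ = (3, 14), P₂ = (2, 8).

(3, 14) + (2, 8). λ = (8 - 14)/(2 - 3) ≡ 11/16 mod 17. 16⁻¹ ≡ 16 (mod 17), so λ ≡ 6.
  x = λ² - 3 - 2 = 36 - 5 ≡ 14; y = λ·(3 - 14) - 14 ≡ 5. → (14, 5)

(14, 5)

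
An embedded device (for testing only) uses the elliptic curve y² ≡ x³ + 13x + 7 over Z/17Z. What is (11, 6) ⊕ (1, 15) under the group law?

(11, 6) + (1, 15). λ = (15 - 6)/(1 - 11) ≡ 9/7 mod 17. 7⁻¹ ≡ 5 (mod 17), so λ ≡ 11.
  x = λ² - 11 - 1 = 121 - 12 ≡ 7; y = λ·(11 - 7) - 6 ≡ 4. → (7, 4)

(7, 4)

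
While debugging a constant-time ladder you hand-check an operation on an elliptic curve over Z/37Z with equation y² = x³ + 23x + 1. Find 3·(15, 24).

Write Q = (15, 24).
Repeated addition: build up to 3Q.
2Q: tangent at (15, 24): λ = (3·15² + 23)/(2·24) ≡ 32/11. 11⁻¹ ≡ 27 (mod 37) since 11·27 = 297 ≡ 1, so λ ≡ 32·27 ≡ 13.
  x = λ² - 15 - 15 = 169 - 30 ≡ 28; y = λ·(15 - 28) - 24 ≡ 29. → (28, 29)
3Q: (28, 29) + (15, 24). λ = (24 - 29)/(15 - 28) ≡ 32/24 mod 37. 24⁻¹ ≡ 17 (mod 37), so λ ≡ 26.
  x = λ² - 28 - 15 = 676 - 43 ≡ 4; y = λ·(28 - 4) - 29 ≡ 3. → (4, 3)

(4, 3)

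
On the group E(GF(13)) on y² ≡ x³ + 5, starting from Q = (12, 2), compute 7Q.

Double-and-add on 7 = (111)₂. Start with Q = (12, 2) for the leading 1-bit.
double: tangent at (12, 2): λ = (3·12² + 0)/(2·2) ≡ 3/4. 4⁻¹ ≡ 10 (mod 13) since 4·10 = 40 ≡ 1, so λ ≡ 3·10 ≡ 4.
  x = λ² - 12 - 12 = 16 - 24 ≡ 5; y = λ·(12 - 5) - 2 ≡ 0. → (5, 0)
add Q: (5, 0) + (12, 2). λ = (2 - 0)/(12 - 5) ≡ 2/7 mod 13. 7⁻¹ ≡ 2 (mod 13) since 7·2 = 14 ≡ 1, so λ ≡ 4.
  x = λ² - 5 - 12 = 16 - 17 ≡ 12; y = λ·(5 - 12) - 0 ≡ 11. → (12, 11)
double: tangent at (12, 11): λ = (3·12² + 0)/(2·11) ≡ 3/9. 9⁻¹ ≡ 3 (mod 13), so λ ≡ 3·3 ≡ 9.
  x = λ² - 12 - 12 = 81 - 24 ≡ 5; y = λ·(12 - 5) - 11 ≡ 0. → (5, 0)
add Q: (5, 0) + (12, 2). λ = (2 - 0)/(12 - 5) ≡ 2/7 mod 13. 7⁻¹ ≡ 2 (mod 13) since 7·2 = 14 ≡ 1, so λ ≡ 4.
  x = λ² - 5 - 12 = 16 - 17 ≡ 12; y = λ·(5 - 12) - 0 ≡ 11. → (12, 11)

(12, 11)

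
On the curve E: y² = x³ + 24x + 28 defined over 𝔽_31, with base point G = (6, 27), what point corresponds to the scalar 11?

Repeated addition: build up to 11G.
2G: tangent at (6, 27): λ = (3·6² + 24)/(2·27) ≡ 8/23. 23⁻¹ ≡ 27 (mod 31) since 23·27 = 621 ≡ 1, so λ ≡ 8·27 ≡ 30.
  x = λ² - 6 - 6 = 900 - 12 ≡ 20; y = λ·(6 - 20) - 27 ≡ 18. → (20, 18)
3G: (20, 18) + (6, 27). λ = (27 - 18)/(6 - 20) ≡ 9/17 mod 31. 17⁻¹ ≡ 11 (mod 31) since 17·11 = 187 ≡ 1, so λ ≡ 6.
  x = λ² - 20 - 6 = 36 - 26 ≡ 10; y = λ·(20 - 10) - 18 ≡ 11. → (10, 11)
4G: (10, 11) + (6, 27). λ = (27 - 11)/(6 - 10) ≡ 16/27 mod 31. 27⁻¹ ≡ 23 (mod 31) since 27·23 = 621 ≡ 1, so λ ≡ 27.
  x = λ² - 10 - 6 = 729 - 16 ≡ 0; y = λ·(10 - 0) - 11 ≡ 11. → (0, 11)
5G: (0, 11) + (6, 27). λ = (27 - 11)/(6 - 0) ≡ 16/6 mod 31. 6⁻¹ ≡ 26 (mod 31), so λ ≡ 13.
  x = λ² - 0 - 6 = 169 - 6 ≡ 8; y = λ·(0 - 8) - 11 ≡ 9. → (8, 9)
6G: (8, 9) + (6, 27). λ = (27 - 9)/(6 - 8) ≡ 18/29 mod 31. 29⁻¹ ≡ 15 (mod 31), so λ ≡ 22.
  x = λ² - 8 - 6 = 484 - 14 ≡ 5; y = λ·(8 - 5) - 9 ≡ 26. → (5, 26)
7G: (5, 26) + (6, 27). λ = (27 - 26)/(6 - 5) ≡ 1/1 mod 31. 1⁻¹ ≡ 1 (mod 31), so λ ≡ 1.
  x = λ² - 5 - 6 = 1 - 11 ≡ 21; y = λ·(5 - 21) - 26 ≡ 20. → (21, 20)
8G: (21, 20) + (6, 27). λ = (27 - 20)/(6 - 21) ≡ 7/16 mod 31. 16⁻¹ ≡ 2 (mod 31), so λ ≡ 14.
  x = λ² - 21 - 6 = 196 - 27 ≡ 14; y = λ·(21 - 14) - 20 ≡ 16. → (14, 16)
9G: (14, 16) + (6, 27). λ = (27 - 16)/(6 - 14) ≡ 11/23 mod 31. 23⁻¹ ≡ 27 (mod 31) since 23·27 = 621 ≡ 1, so λ ≡ 18.
  x = λ² - 14 - 6 = 324 - 20 ≡ 25; y = λ·(14 - 25) - 16 ≡ 3. → (25, 3)
10G: (25, 3) + (6, 27). λ = (27 - 3)/(6 - 25) ≡ 24/12 mod 31. 12⁻¹ ≡ 13 (mod 31), so λ ≡ 2.
  x = λ² - 25 - 6 = 4 - 31 ≡ 4; y = λ·(25 - 4) - 3 ≡ 8. → (4, 8)
11G: (4, 8) + (6, 27). λ = (27 - 8)/(6 - 4) ≡ 19/2 mod 31. 2⁻¹ ≡ 16 (mod 31) since 2·16 = 32 ≡ 1, so λ ≡ 25.
  x = λ² - 4 - 6 = 625 - 10 ≡ 26; y = λ·(4 - 26) - 8 ≡ 0. → (26, 0)

(26, 0)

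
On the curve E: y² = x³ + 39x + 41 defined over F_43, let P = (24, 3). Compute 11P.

Repeated addition: build up to 11P.
2P: tangent at (24, 3): λ = (3·24² + 39)/(2·3) ≡ 4/6. 6⁻¹ ≡ 36 (mod 43), so λ ≡ 4·36 ≡ 15.
  x = λ² - 24 - 24 = 225 - 48 ≡ 5; y = λ·(24 - 5) - 3 ≡ 24. → (5, 24)
3P: (5, 24) + (24, 3). λ = (3 - 24)/(24 - 5) ≡ 22/19 mod 43. 19⁻¹ ≡ 34 (mod 43), so λ ≡ 17.
  x = λ² - 5 - 24 = 289 - 29 ≡ 2; y = λ·(5 - 2) - 24 ≡ 27. → (2, 27)
4P: (2, 27) + (24, 3). λ = (3 - 27)/(24 - 2) ≡ 19/22 mod 43. 22⁻¹ ≡ 2 (mod 43), so λ ≡ 38.
  x = λ² - 2 - 24 = 1444 - 26 ≡ 42; y = λ·(2 - 42) - 27 ≡ 1. → (42, 1)
5P: (42, 1) + (24, 3). λ = (3 - 1)/(24 - 42) ≡ 2/25 mod 43. 25⁻¹ ≡ 31 (mod 43) since 25·31 = 775 ≡ 1, so λ ≡ 19.
  x = λ² - 42 - 24 = 361 - 66 ≡ 37; y = λ·(42 - 37) - 1 ≡ 8. → (37, 8)
6P: (37, 8) + (24, 3). λ = (3 - 8)/(24 - 37) ≡ 38/30 mod 43. 30⁻¹ ≡ 33 (mod 43) since 30·33 = 990 ≡ 1, so λ ≡ 7.
  x = λ² - 37 - 24 = 49 - 61 ≡ 31; y = λ·(37 - 31) - 8 ≡ 34. → (31, 34)
7P: (31, 34) + (24, 3). λ = (3 - 34)/(24 - 31) ≡ 12/36 mod 43. 36⁻¹ ≡ 6 (mod 43), so λ ≡ 29.
  x = λ² - 31 - 24 = 841 - 55 ≡ 12; y = λ·(31 - 12) - 34 ≡ 1. → (12, 1)
8P: (12, 1) + (24, 3). λ = (3 - 1)/(24 - 12) ≡ 2/12 mod 43. 12⁻¹ ≡ 18 (mod 43) since 12·18 = 216 ≡ 1, so λ ≡ 36.
  x = λ² - 12 - 24 = 1296 - 36 ≡ 13; y = λ·(12 - 13) - 1 ≡ 6. → (13, 6)
9P: (13, 6) + (24, 3). λ = (3 - 6)/(24 - 13) ≡ 40/11 mod 43. 11⁻¹ ≡ 4 (mod 43), so λ ≡ 31.
  x = λ² - 13 - 24 = 961 - 37 ≡ 21; y = λ·(13 - 21) - 6 ≡ 4. → (21, 4)
10P: (21, 4) + (24, 3). λ = (3 - 4)/(24 - 21) ≡ 42/3 mod 43. 3⁻¹ ≡ 29 (mod 43) since 3·29 = 87 ≡ 1, so λ ≡ 14.
  x = λ² - 21 - 24 = 196 - 45 ≡ 22; y = λ·(21 - 22) - 4 ≡ 25. → (22, 25)
11P: (22, 25) + (24, 3). λ = (3 - 25)/(24 - 22) ≡ 21/2 mod 43. 2⁻¹ ≡ 22 (mod 43) since 2·22 = 44 ≡ 1, so λ ≡ 32.
  x = λ² - 22 - 24 = 1024 - 46 ≡ 32; y = λ·(22 - 32) - 25 ≡ 42. → (32, 42)

(32, 42)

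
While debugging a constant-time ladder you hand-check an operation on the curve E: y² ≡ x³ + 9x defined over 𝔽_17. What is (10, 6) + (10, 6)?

(13, 6)

tangent at (10, 6): λ = (3·10² + 9)/(2·6) ≡ 3/12. 12⁻¹ ≡ 10 (mod 17) since 12·10 = 120 ≡ 1, so λ ≡ 3·10 ≡ 13.
  x = λ² - 10 - 10 = 169 - 20 ≡ 13; y = λ·(10 - 13) - 6 ≡ 6. → (13, 6)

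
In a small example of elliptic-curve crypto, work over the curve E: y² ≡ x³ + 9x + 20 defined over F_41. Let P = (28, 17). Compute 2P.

(16, 18)

tangent at (28, 17): λ = (3·28² + 9)/(2·17) ≡ 24/34. 34⁻¹ ≡ 35 (mod 41), so λ ≡ 24·35 ≡ 20.
  x = λ² - 28 - 28 = 400 - 56 ≡ 16; y = λ·(28 - 16) - 17 ≡ 18. → (16, 18)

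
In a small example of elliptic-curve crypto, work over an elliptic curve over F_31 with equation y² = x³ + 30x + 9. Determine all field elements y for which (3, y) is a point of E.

8, 23

x³ + 30x + 9 = 126 ≡ 2 (mod 31).
Square roots of 2 mod 31: 8 and 23 (since 8² = 64 ≡ 2).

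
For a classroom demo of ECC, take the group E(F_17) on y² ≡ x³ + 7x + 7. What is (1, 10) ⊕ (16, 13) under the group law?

(1, 10) + (16, 13). λ = (13 - 10)/(16 - 1) ≡ 3/15 mod 17. 15⁻¹ ≡ 8 (mod 17), so λ ≡ 7.
  x = λ² - 1 - 16 = 49 - 17 ≡ 15; y = λ·(1 - 15) - 10 ≡ 11. → (15, 11)

(15, 11)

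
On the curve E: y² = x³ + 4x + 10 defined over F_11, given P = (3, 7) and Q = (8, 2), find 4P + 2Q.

(2, 9)

First 4P:
Repeated addition: build up to 4P.
2P: tangent at (3, 7): λ = (3·3² + 4)/(2·7) ≡ 9/3. 3⁻¹ ≡ 4 (mod 11), so λ ≡ 9·4 ≡ 3.
  x = λ² - 3 - 3 = 9 - 6 ≡ 3; y = λ·(3 - 3) - 7 ≡ 4. → (3, 4)
3P: (3, 4) + (3, 7): same x and y₁ ≡ -y₂, so the sum is 𝒪.
4P: 𝒪 + (3, 7) = (3, 7) (identity).
4P = (3, 7).
Next 2Q:
Repeated addition: build up to 2Q.
2Q: tangent at (8, 2): λ = (3·8² + 4)/(2·2) ≡ 9/4. 4⁻¹ ≡ 3 (mod 11), so λ ≡ 9·3 ≡ 5.
  x = λ² - 8 - 8 = 25 - 16 ≡ 9; y = λ·(8 - 9) - 2 ≡ 4. → (9, 4)
2Q = (9, 4).
Finally 4P + 2Q:
(3, 7) + (9, 4). λ = (4 - 7)/(9 - 3) ≡ 8/6 mod 11. 6⁻¹ ≡ 2 (mod 11), so λ ≡ 5.
  x = λ² - 3 - 9 = 25 - 12 ≡ 2; y = λ·(3 - 2) - 7 ≡ 9. → (2, 9)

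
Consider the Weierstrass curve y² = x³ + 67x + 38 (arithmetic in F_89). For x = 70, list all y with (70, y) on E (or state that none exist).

19, 70

x³ + 67x + 38 = 347728 ≡ 5 (mod 89).
Square roots of 5 mod 89: 19 and 70 (since 19² = 361 ≡ 5).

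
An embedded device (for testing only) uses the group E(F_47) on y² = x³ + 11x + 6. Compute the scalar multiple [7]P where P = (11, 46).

(26, 33)

Repeated addition: build up to 7P.
2P: tangent at (11, 46): λ = (3·11² + 11)/(2·46) ≡ 45/45. 45⁻¹ ≡ 23 (mod 47), so λ ≡ 45·23 ≡ 1.
  x = λ² - 11 - 11 = 1 - 22 ≡ 26; y = λ·(11 - 26) - 46 ≡ 33. → (26, 33)
3P: (26, 33) + (11, 46). λ = (46 - 33)/(11 - 26) ≡ 13/32 mod 47. 32⁻¹ ≡ 25 (mod 47) since 32·25 = 800 ≡ 1, so λ ≡ 43.
  x = λ² - 26 - 11 = 1849 - 37 ≡ 26; y = λ·(26 - 26) - 33 ≡ 14. → (26, 14)
4P: (26, 14) + (11, 46). λ = (46 - 14)/(11 - 26) ≡ 32/32 mod 47. 32⁻¹ ≡ 25 (mod 47), so λ ≡ 1.
  x = λ² - 26 - 11 = 1 - 37 ≡ 11; y = λ·(26 - 11) - 14 ≡ 1. → (11, 1)
5P: (11, 1) + (11, 46): same x and y₁ ≡ -y₂, so the sum is O.
6P: O + (11, 46) = (11, 46) (identity).
7P: tangent at (11, 46): λ = (3·11² + 11)/(2·46) ≡ 45/45. 45⁻¹ ≡ 23 (mod 47) since 45·23 = 1035 ≡ 1, so λ ≡ 45·23 ≡ 1.
  x = λ² - 11 - 11 = 1 - 22 ≡ 26; y = λ·(11 - 26) - 46 ≡ 33. → (26, 33)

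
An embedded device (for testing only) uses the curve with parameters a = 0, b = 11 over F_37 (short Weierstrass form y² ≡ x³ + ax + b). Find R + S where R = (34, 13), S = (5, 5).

(34, 13) + (5, 5). λ = (5 - 13)/(5 - 34) ≡ 29/8 mod 37. 8⁻¹ ≡ 14 (mod 37) since 8·14 = 112 ≡ 1, so λ ≡ 36.
  x = λ² - 34 - 5 = 1296 - 39 ≡ 36; y = λ·(34 - 36) - 13 ≡ 26. → (36, 26)

(36, 26)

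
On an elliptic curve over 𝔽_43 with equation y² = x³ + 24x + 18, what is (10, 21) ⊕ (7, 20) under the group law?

(7, 23)

(10, 21) + (7, 20). λ = (20 - 21)/(7 - 10) ≡ 42/40 mod 43. 40⁻¹ ≡ 14 (mod 43), so λ ≡ 29.
  x = λ² - 10 - 7 = 841 - 17 ≡ 7; y = λ·(10 - 7) - 21 ≡ 23. → (7, 23)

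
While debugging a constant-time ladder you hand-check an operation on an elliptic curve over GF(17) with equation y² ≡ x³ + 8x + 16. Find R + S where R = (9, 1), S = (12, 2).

(9, 1) + (12, 2). λ = (2 - 1)/(12 - 9) ≡ 1/3 mod 17. 3⁻¹ ≡ 6 (mod 17), so λ ≡ 6.
  x = λ² - 9 - 12 = 36 - 21 ≡ 15; y = λ·(9 - 15) - 1 ≡ 14. → (15, 14)

(15, 14)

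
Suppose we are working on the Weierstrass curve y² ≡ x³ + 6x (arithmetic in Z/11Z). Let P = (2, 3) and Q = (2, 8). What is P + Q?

O

The two points share x = 2 and their y-coordinates satisfy 3 + 8 ≡ 0 (mod 11), so they are inverses. Their sum is O.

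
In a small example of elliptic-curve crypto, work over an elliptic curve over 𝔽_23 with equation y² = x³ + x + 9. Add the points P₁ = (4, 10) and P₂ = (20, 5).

(15, 15)

(4, 10) + (20, 5). λ = (5 - 10)/(20 - 4) ≡ 18/16 mod 23. 16⁻¹ ≡ 13 (mod 23) since 16·13 = 208 ≡ 1, so λ ≡ 4.
  x = λ² - 4 - 20 = 16 - 24 ≡ 15; y = λ·(4 - 15) - 10 ≡ 15. → (15, 15)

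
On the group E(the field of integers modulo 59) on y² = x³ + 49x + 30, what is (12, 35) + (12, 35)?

tangent at (12, 35): λ = (3·12² + 49)/(2·35) ≡ 9/11. 11⁻¹ ≡ 43 (mod 59), so λ ≡ 9·43 ≡ 33.
  x = λ² - 12 - 12 = 1089 - 24 ≡ 3; y = λ·(12 - 3) - 35 ≡ 26. → (3, 26)

(3, 26)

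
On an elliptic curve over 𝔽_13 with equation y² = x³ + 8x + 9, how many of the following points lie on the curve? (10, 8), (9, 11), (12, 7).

1

(10, 8): 8² ≡ 12, rhs ≡ 10 → off.
(9, 11): 11² ≡ 4, rhs ≡ 4 → on.
(12, 7): 7² ≡ 10, rhs ≡ 0 → off.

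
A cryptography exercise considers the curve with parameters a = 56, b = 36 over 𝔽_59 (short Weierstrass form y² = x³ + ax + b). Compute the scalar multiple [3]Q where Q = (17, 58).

(31, 36)

Repeated addition: build up to 3Q.
2Q: tangent at (17, 58): λ = (3·17² + 56)/(2·58) ≡ 38/57. 57⁻¹ ≡ 29 (mod 59), so λ ≡ 38·29 ≡ 40.
  x = λ² - 17 - 17 = 1600 - 34 ≡ 32; y = λ·(17 - 32) - 58 ≡ 50. → (32, 50)
3Q: (32, 50) + (17, 58). λ = (58 - 50)/(17 - 32) ≡ 8/44 mod 59. 44⁻¹ ≡ 55 (mod 59) since 44·55 = 2420 ≡ 1, so λ ≡ 27.
  x = λ² - 32 - 17 = 729 - 49 ≡ 31; y = λ·(32 - 31) - 50 ≡ 36. → (31, 36)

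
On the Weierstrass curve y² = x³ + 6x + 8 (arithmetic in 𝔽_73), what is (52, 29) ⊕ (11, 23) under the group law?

(52, 29) + (11, 23). λ = (23 - 29)/(11 - 52) ≡ 67/32 mod 73. 32⁻¹ ≡ 16 (mod 73) since 32·16 = 512 ≡ 1, so λ ≡ 50.
  x = λ² - 52 - 11 = 2500 - 63 ≡ 28; y = λ·(52 - 28) - 29 ≡ 3. → (28, 3)

(28, 3)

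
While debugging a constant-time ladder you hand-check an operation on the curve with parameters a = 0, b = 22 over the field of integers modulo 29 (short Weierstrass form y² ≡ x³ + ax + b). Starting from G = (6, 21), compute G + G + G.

Repeated addition: build up to 3G.
2G: tangent at (6, 21): λ = (3·6² + 0)/(2·21) ≡ 21/13. 13⁻¹ ≡ 9 (mod 29) since 13·9 = 117 ≡ 1, so λ ≡ 21·9 ≡ 15.
  x = λ² - 6 - 6 = 225 - 12 ≡ 10; y = λ·(6 - 10) - 21 ≡ 6. → (10, 6)
3G: (10, 6) + (6, 21). λ = (21 - 6)/(6 - 10) ≡ 15/25 mod 29. 25⁻¹ ≡ 7 (mod 29), so λ ≡ 18.
  x = λ² - 10 - 6 = 324 - 16 ≡ 18; y = λ·(10 - 18) - 6 ≡ 24. → (18, 24)

(18, 24)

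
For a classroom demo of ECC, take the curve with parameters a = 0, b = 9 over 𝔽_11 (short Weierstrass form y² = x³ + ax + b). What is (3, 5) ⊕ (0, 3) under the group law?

(3, 5) + (0, 3). λ = (3 - 5)/(0 - 3) ≡ 9/8 mod 11. 8⁻¹ ≡ 7 (mod 11), so λ ≡ 8.
  x = λ² - 3 - 0 = 64 - 3 ≡ 6; y = λ·(3 - 6) - 5 ≡ 4. → (6, 4)

(6, 4)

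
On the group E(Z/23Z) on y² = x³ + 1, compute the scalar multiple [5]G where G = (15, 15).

Double-and-add on 5 = (101)₂. Start with G = (15, 15) for the leading 1-bit.
double: tangent at (15, 15): λ = (3·15² + 0)/(2·15) ≡ 8/7. 7⁻¹ ≡ 10 (mod 23), so λ ≡ 8·10 ≡ 11.
  x = λ² - 15 - 15 = 121 - 30 ≡ 22; y = λ·(15 - 22) - 15 ≡ 0. → (22, 0)
double: (22, 0) + (22, 0): same x and y₁ ≡ -y₂, so the sum is O.
add G: O + (15, 15) = (15, 15) (identity).

(15, 15)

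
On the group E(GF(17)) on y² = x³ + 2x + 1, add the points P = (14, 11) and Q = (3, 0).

(1, 2)

(14, 11) + (3, 0). λ = (0 - 11)/(3 - 14) ≡ 6/6 mod 17. 6⁻¹ ≡ 3 (mod 17), so λ ≡ 1.
  x = λ² - 14 - 3 = 1 - 17 ≡ 1; y = λ·(14 - 1) - 11 ≡ 2. → (1, 2)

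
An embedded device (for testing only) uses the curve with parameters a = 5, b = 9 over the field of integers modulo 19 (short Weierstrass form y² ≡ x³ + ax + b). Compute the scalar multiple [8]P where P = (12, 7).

Double-and-add on 8 = (1000)₂. Start with P = (12, 7) for the leading 1-bit.
double: tangent at (12, 7): λ = (3·12² + 5)/(2·7) ≡ 0/14. 14⁻¹ ≡ 15 (mod 19), so λ ≡ 0·15 ≡ 0.
  x = λ² - 12 - 12 = 0 - 24 ≡ 14; y = λ·(12 - 14) - 7 ≡ 12. → (14, 12)
double: tangent at (14, 12): λ = (3·14² + 5)/(2·12) ≡ 4/5. 5⁻¹ ≡ 4 (mod 19), so λ ≡ 4·4 ≡ 16.
  x = λ² - 14 - 14 = 256 - 28 ≡ 0; y = λ·(14 - 0) - 12 ≡ 3. → (0, 3)
double: tangent at (0, 3): λ = (3·0² + 5)/(2·3) ≡ 5/6. 6⁻¹ ≡ 16 (mod 19) since 6·16 = 96 ≡ 1, so λ ≡ 5·16 ≡ 4.
  x = λ² - 0 - 0 = 16 - 0 ≡ 16; y = λ·(0 - 16) - 3 ≡ 9. → (16, 9)

(16, 9)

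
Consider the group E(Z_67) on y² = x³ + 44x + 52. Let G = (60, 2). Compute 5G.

Double-and-add on 5 = (101)₂. Start with G = (60, 2) for the leading 1-bit.
double: tangent at (60, 2): λ = (3·60² + 44)/(2·2) ≡ 57/4. 4⁻¹ ≡ 17 (mod 67), so λ ≡ 57·17 ≡ 31.
  x = λ² - 60 - 60 = 961 - 120 ≡ 37; y = λ·(60 - 37) - 2 ≡ 41. → (37, 41)
double: tangent at (37, 41): λ = (3·37² + 44)/(2·41) ≡ 64/15. 15⁻¹ ≡ 9 (mod 67), so λ ≡ 64·9 ≡ 40.
  x = λ² - 37 - 37 = 1600 - 74 ≡ 52; y = λ·(37 - 52) - 41 ≡ 29. → (52, 29)
add G: (52, 29) + (60, 2). λ = (2 - 29)/(60 - 52) ≡ 40/8 mod 67. 8⁻¹ ≡ 42 (mod 67), so λ ≡ 5.
  x = λ² - 52 - 60 = 25 - 112 ≡ 47; y = λ·(52 - 47) - 29 ≡ 63. → (47, 63)

(47, 63)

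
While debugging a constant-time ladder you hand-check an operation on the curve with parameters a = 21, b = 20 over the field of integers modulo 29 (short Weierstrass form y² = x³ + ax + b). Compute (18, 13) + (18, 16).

O

The two points share x = 18 and their y-coordinates satisfy 13 + 16 ≡ 0 (mod 29), so they are inverses. Their sum is ∞.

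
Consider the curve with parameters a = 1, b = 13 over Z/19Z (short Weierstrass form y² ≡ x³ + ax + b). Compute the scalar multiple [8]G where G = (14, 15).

Double-and-add on 8 = (1000)₂. Start with G = (14, 15) for the leading 1-bit.
double: tangent at (14, 15): λ = (3·14² + 1)/(2·15) ≡ 0/11. 11⁻¹ ≡ 7 (mod 19), so λ ≡ 0·7 ≡ 0.
  x = λ² - 14 - 14 = 0 - 28 ≡ 10; y = λ·(14 - 10) - 15 ≡ 4. → (10, 4)
double: tangent at (10, 4): λ = (3·10² + 1)/(2·4) ≡ 16/8. 8⁻¹ ≡ 12 (mod 19), so λ ≡ 16·12 ≡ 2.
  x = λ² - 10 - 10 = 4 - 20 ≡ 3; y = λ·(10 - 3) - 4 ≡ 10. → (3, 10)
double: tangent at (3, 10): λ = (3·3² + 1)/(2·10) ≡ 9/1. 1⁻¹ ≡ 1 (mod 19), so λ ≡ 9·1 ≡ 9.
  x = λ² - 3 - 3 = 81 - 6 ≡ 18; y = λ·(3 - 18) - 10 ≡ 7. → (18, 7)

(18, 7)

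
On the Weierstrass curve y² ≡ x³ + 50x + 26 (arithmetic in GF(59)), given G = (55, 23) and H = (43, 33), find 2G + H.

(3, 47)

First 2G:
Repeated addition: build up to 2G.
2G: tangent at (55, 23): λ = (3·55² + 50)/(2·23) ≡ 39/46. 46⁻¹ ≡ 9 (mod 59) since 46·9 = 414 ≡ 1, so λ ≡ 39·9 ≡ 56.
  x = λ² - 55 - 55 = 3136 - 110 ≡ 17; y = λ·(55 - 17) - 23 ≡ 40. → (17, 40)
2G = (17, 40).
Finally 2G + H:
(17, 40) + (43, 33). λ = (33 - 40)/(43 - 17) ≡ 52/26 mod 59. 26⁻¹ ≡ 25 (mod 59), so λ ≡ 2.
  x = λ² - 17 - 43 = 4 - 60 ≡ 3; y = λ·(17 - 3) - 40 ≡ 47. → (3, 47)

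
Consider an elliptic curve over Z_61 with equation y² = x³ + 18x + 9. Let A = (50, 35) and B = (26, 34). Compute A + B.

(50, 35) + (26, 34). λ = (34 - 35)/(26 - 50) ≡ 60/37 mod 61. 37⁻¹ ≡ 33 (mod 61) since 37·33 = 1221 ≡ 1, so λ ≡ 28.
  x = λ² - 50 - 26 = 784 - 76 ≡ 37; y = λ·(50 - 37) - 35 ≡ 24. → (37, 24)

(37, 24)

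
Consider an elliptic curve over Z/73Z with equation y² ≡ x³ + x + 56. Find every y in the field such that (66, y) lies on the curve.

x³ + 1x + 56 = 287618 ≡ 71 (mod 73).
Square roots of 71 mod 73: 12 and 61 (since 12² = 144 ≡ 71).

12, 61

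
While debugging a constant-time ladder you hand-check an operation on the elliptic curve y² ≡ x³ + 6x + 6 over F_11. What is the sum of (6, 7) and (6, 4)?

The two points share x = 6 and their y-coordinates satisfy 7 + 4 ≡ 0 (mod 11), so they are inverses. Their sum is O.

O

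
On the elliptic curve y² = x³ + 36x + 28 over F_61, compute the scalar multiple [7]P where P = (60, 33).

Double-and-add on 7 = (111)₂. Start with P = (60, 33) for the leading 1-bit.
double: tangent at (60, 33): λ = (3·60² + 36)/(2·33) ≡ 39/5. 5⁻¹ ≡ 49 (mod 61), so λ ≡ 39·49 ≡ 20.
  x = λ² - 60 - 60 = 400 - 120 ≡ 36; y = λ·(60 - 36) - 33 ≡ 20. → (36, 20)
add P: (36, 20) + (60, 33). λ = (33 - 20)/(60 - 36) ≡ 13/24 mod 61. 24⁻¹ ≡ 28 (mod 61) since 24·28 = 672 ≡ 1, so λ ≡ 59.
  x = λ² - 36 - 60 = 3481 - 96 ≡ 30; y = λ·(36 - 30) - 20 ≡ 29. → (30, 29)
double: tangent at (30, 29): λ = (3·30² + 36)/(2·29) ≡ 52/58. 58⁻¹ ≡ 20 (mod 61) since 58·20 = 1160 ≡ 1, so λ ≡ 52·20 ≡ 3.
  x = λ² - 30 - 30 = 9 - 60 ≡ 10; y = λ·(30 - 10) - 29 ≡ 31. → (10, 31)
add P: (10, 31) + (60, 33). λ = (33 - 31)/(60 - 10) ≡ 2/50 mod 61. 50⁻¹ ≡ 11 (mod 61) since 50·11 = 550 ≡ 1, so λ ≡ 22.
  x = λ² - 10 - 60 = 484 - 70 ≡ 48; y = λ·(10 - 48) - 31 ≡ 48. → (48, 48)

(48, 48)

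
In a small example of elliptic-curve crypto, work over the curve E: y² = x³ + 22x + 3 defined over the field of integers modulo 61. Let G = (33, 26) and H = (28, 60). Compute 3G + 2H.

(6, 31)

First 3G:
Repeated addition: build up to 3G.
2G: tangent at (33, 26): λ = (3·33² + 22)/(2·26) ≡ 56/52. 52⁻¹ ≡ 27 (mod 61), so λ ≡ 56·27 ≡ 48.
  x = λ² - 33 - 33 = 2304 - 66 ≡ 42; y = λ·(33 - 42) - 26 ≡ 30. → (42, 30)
3G: (42, 30) + (33, 26). λ = (26 - 30)/(33 - 42) ≡ 57/52 mod 61. 52⁻¹ ≡ 27 (mod 61), so λ ≡ 14.
  x = λ² - 42 - 33 = 196 - 75 ≡ 60; y = λ·(42 - 60) - 30 ≡ 23. → (60, 23)
3G = (60, 23).
Next 2H:
Repeated addition: build up to 2H.
2H: tangent at (28, 60): λ = (3·28² + 22)/(2·60) ≡ 56/59. 59⁻¹ ≡ 30 (mod 61) since 59·30 = 1770 ≡ 1, so λ ≡ 56·30 ≡ 33.
  x = λ² - 28 - 28 = 1089 - 56 ≡ 57; y = λ·(28 - 57) - 60 ≡ 20. → (57, 20)
2H = (57, 20).
Finally 3G + 2H:
(60, 23) + (57, 20). λ = (20 - 23)/(57 - 60) ≡ 58/58 mod 61. 58⁻¹ ≡ 20 (mod 61), so λ ≡ 1.
  x = λ² - 60 - 57 = 1 - 117 ≡ 6; y = λ·(60 - 6) - 23 ≡ 31. → (6, 31)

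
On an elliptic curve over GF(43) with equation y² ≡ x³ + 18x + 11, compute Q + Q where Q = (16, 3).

tangent at (16, 3): λ = (3·16² + 18)/(2·3) ≡ 12/6. 6⁻¹ ≡ 36 (mod 43), so λ ≡ 12·36 ≡ 2.
  x = λ² - 16 - 16 = 4 - 32 ≡ 15; y = λ·(16 - 15) - 3 ≡ 42. → (15, 42)

(15, 42)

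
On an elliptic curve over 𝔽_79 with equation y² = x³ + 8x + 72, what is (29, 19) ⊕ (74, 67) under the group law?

(29, 19) + (74, 67). λ = (67 - 19)/(74 - 29) ≡ 48/45 mod 79. 45⁻¹ ≡ 72 (mod 79) since 45·72 = 3240 ≡ 1, so λ ≡ 59.
  x = λ² - 29 - 74 = 3481 - 103 ≡ 60; y = λ·(29 - 60) - 19 ≡ 48. → (60, 48)

(60, 48)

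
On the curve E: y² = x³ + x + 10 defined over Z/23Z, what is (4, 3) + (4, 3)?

(21, 0)

tangent at (4, 3): λ = (3·4² + 1)/(2·3) ≡ 3/6. 6⁻¹ ≡ 4 (mod 23), so λ ≡ 3·4 ≡ 12.
  x = λ² - 4 - 4 = 144 - 8 ≡ 21; y = λ·(4 - 21) - 3 ≡ 0. → (21, 0)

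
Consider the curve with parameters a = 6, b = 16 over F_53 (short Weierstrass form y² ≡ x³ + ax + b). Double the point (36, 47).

(10, 49)

tangent at (36, 47): λ = (3·36² + 6)/(2·47) ≡ 25/41. 41⁻¹ ≡ 22 (mod 53), so λ ≡ 25·22 ≡ 20.
  x = λ² - 36 - 36 = 400 - 72 ≡ 10; y = λ·(36 - 10) - 47 ≡ 49. → (10, 49)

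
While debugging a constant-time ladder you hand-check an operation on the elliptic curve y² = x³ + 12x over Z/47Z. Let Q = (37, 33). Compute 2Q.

(7, 2)

tangent at (37, 33): λ = (3·37² + 12)/(2·33) ≡ 30/19. 19⁻¹ ≡ 5 (mod 47) since 19·5 = 95 ≡ 1, so λ ≡ 30·5 ≡ 9.
  x = λ² - 37 - 37 = 81 - 74 ≡ 7; y = λ·(37 - 7) - 33 ≡ 2. → (7, 2)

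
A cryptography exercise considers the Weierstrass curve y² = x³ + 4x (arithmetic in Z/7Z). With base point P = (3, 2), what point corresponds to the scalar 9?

(3, 2)

Repeated addition: build up to 9P.
2P: tangent at (3, 2): λ = (3·3² + 4)/(2·2) ≡ 3/4. 4⁻¹ ≡ 2 (mod 7) since 4·2 = 8 ≡ 1, so λ ≡ 3·2 ≡ 6.
  x = λ² - 3 - 3 = 36 - 6 ≡ 2; y = λ·(3 - 2) - 2 ≡ 4. → (2, 4)
3P: (2, 4) + (3, 2). λ = (2 - 4)/(3 - 2) ≡ 5/1 mod 7. 1⁻¹ ≡ 1 (mod 7), so λ ≡ 5.
  x = λ² - 2 - 3 = 25 - 5 ≡ 6; y = λ·(2 - 6) - 4 ≡ 4. → (6, 4)
4P: (6, 4) + (3, 2). λ = (2 - 4)/(3 - 6) ≡ 5/4 mod 7. 4⁻¹ ≡ 2 (mod 7) since 4·2 = 8 ≡ 1, so λ ≡ 3.
  x = λ² - 6 - 3 = 9 - 9 ≡ 0; y = λ·(6 - 0) - 4 ≡ 0. → (0, 0)
5P: (0, 0) + (3, 2). λ = (2 - 0)/(3 - 0) ≡ 2/3 mod 7. 3⁻¹ ≡ 5 (mod 7), so λ ≡ 3.
  x = λ² - 0 - 3 = 9 - 3 ≡ 6; y = λ·(0 - 6) - 0 ≡ 3. → (6, 3)
6P: (6, 3) + (3, 2). λ = (2 - 3)/(3 - 6) ≡ 6/4 mod 7. 4⁻¹ ≡ 2 (mod 7), so λ ≡ 5.
  x = λ² - 6 - 3 = 25 - 9 ≡ 2; y = λ·(6 - 2) - 3 ≡ 3. → (2, 3)
7P: (2, 3) + (3, 2). λ = (2 - 3)/(3 - 2) ≡ 6/1 mod 7. 1⁻¹ ≡ 1 (mod 7), so λ ≡ 6.
  x = λ² - 2 - 3 = 36 - 5 ≡ 3; y = λ·(2 - 3) - 3 ≡ 5. → (3, 5)
8P: (3, 5) + (3, 2): same x and y₁ ≡ -y₂, so the sum is the point at infinity.
9P: the point at infinity + (3, 2) = (3, 2) (identity).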